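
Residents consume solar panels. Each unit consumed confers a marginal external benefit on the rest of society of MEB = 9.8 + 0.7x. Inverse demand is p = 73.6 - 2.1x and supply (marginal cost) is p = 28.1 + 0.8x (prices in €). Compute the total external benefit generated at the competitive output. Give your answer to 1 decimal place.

€239.9

Market equilibrium (private): 28.1 + 0.8x = 73.6 - 2.1x → x_m = 15.6897.
Total external benefit = ∫₀^{x_m} (9.8 + 0.7x) dx = 9.8×15.6897 + ½×0.7×15.6897² = 239.9174.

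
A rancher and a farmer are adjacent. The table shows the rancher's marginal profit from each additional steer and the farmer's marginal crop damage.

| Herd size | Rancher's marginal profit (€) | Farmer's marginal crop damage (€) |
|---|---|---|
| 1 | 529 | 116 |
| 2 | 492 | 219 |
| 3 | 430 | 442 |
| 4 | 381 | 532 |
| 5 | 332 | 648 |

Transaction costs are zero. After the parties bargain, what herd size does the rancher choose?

Bargaining reaches the level where marginal profit last exceeds marginal crop damage.
That holds through level 2 (492 ≥ 219) but not at 3 (430 < 442).

2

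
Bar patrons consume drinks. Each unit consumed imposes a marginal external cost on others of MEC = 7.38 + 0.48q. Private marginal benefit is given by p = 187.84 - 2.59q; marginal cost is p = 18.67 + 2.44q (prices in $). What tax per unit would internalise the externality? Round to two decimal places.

Social marginal benefit = demand − MEC = 180.46 - 3.07q.
Set SMB = MC: 180.46 - 3.07q = 18.67 + 2.44q → q* = 29.3630.
The Pigouvian tax equals MEC at q*: 7.38 + 0.48×29.3630 = 21.4742.

tax = $21.47 per unit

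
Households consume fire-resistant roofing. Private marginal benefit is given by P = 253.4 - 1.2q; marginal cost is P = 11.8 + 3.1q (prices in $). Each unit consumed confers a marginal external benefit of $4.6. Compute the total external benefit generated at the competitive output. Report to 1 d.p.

$258.5

Market equilibrium (private): 11.8 + 3.1q = 253.4 - 1.2q → q_m = 56.1860.
Total external benefit = MEB × q_m = 4.6 × 56.1860 = 258.4556.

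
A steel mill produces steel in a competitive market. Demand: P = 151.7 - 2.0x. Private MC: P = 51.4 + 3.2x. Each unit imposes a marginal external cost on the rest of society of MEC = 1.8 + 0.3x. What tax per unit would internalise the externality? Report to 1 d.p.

Social marginal cost = private MC + MEC = 53.2 + 3.5x.
Set SMC = demand: 53.2 + 3.5x = 151.7 - 2.0x → x* = 17.9091.
The Pigouvian tax equals MEC at x*: 1.8 + 0.3×17.9091 = 7.1727.

tax = 7.2 per unit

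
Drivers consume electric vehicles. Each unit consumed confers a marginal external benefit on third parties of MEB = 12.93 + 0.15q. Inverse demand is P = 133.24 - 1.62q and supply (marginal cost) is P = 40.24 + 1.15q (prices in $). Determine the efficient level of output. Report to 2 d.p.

Social marginal benefit = demand + MEB = 146.17 - 1.47q.
Set SMB = MC: 146.17 - 1.47q = 40.24 + 1.15q → q* = 40.4313.

q* = 40.43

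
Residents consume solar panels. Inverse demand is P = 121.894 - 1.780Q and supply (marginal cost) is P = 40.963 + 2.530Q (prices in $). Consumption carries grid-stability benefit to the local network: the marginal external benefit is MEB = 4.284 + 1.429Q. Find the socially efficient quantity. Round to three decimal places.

Social marginal benefit = demand + MEB = 126.178 - 0.351Q.
Set SMB = MC: 126.178 - 0.351Q = 40.963 + 2.530Q → Q* = 29.5783.

Q* = 29.578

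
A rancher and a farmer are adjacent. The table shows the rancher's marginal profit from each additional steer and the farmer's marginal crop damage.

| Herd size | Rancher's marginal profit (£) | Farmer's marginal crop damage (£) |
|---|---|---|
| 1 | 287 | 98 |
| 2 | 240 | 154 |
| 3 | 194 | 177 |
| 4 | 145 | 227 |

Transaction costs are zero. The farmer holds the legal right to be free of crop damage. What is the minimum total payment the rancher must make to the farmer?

Efficient level: marginal profit ≥ marginal crop damage through level 3, so k* = 3.
With the farmer holding the right, the rancher must at least compensate total damage at k*: 98 + 154 + 177 = 429.

£429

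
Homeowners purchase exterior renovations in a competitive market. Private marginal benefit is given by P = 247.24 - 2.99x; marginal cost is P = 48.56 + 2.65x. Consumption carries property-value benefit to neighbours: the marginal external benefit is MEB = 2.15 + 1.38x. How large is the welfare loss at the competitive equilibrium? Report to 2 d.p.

Market equilibrium (private): 48.56 + 2.65x = 247.24 - 2.99x → x_m = 35.2270.
Social marginal benefit = demand + MEB = 249.39 - 1.61x.
Set SMB = MC: 249.39 - 1.61x = 48.56 + 2.65x → x* = 47.1432.
Height of the DWL triangle at x_m is SMB(x_m) − MC(x_m) = MEB(x_m) = 50.7632.
DWL = ½ × 11.9162 × 50.7632 = 302.4522.

DWL = 302.45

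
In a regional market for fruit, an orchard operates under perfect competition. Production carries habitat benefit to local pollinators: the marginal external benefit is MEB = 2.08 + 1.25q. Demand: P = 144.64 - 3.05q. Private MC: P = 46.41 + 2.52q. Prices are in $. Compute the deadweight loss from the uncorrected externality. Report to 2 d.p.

DWL = $67.36

Market equilibrium (private): 46.41 + 2.52q = 144.64 - 3.05q → q_m = 17.6355.
Social marginal cost = private MC − MEB = 44.33 + 1.27q.
Set SMC = demand: 44.33 + 1.27q = 144.64 - 3.05q → q* = 23.2199.
Between q* and q_m the wedge demand − SMC runs linearly from 0 to MEB(q_m), so the loss is a triangle.
DWL = ½ × 5.5844 × 24.1244 = 67.3601.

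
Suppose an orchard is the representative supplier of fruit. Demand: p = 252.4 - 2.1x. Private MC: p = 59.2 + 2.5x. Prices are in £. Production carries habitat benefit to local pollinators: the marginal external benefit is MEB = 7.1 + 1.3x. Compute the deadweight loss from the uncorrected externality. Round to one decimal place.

DWL = £576.8

Market equilibrium (private): 59.2 + 2.5x = 252.4 - 2.1x → x_m = 42.0000.
Social marginal cost = private MC − MEB = 52.1 + 1.2x.
Set SMC = demand: 52.1 + 1.2x = 252.4 - 2.1x → x* = 60.6970.
The loss is the area between SMC and demand from x* to x_m; with linear curves that's a triangle of height MEB(x_m).
DWL = ½ × 18.6970 × 61.7000 = 576.8025.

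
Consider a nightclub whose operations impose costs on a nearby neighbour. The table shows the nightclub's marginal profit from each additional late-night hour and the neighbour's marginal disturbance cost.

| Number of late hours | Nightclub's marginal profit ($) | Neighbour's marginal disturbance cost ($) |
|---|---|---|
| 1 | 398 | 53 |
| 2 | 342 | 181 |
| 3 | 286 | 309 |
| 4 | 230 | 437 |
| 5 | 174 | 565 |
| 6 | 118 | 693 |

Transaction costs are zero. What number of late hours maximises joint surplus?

Bargaining reaches the level where marginal profit last exceeds marginal disturbance cost.
That holds through level 2 (342 ≥ 181) but not at 3 (286 < 309).

2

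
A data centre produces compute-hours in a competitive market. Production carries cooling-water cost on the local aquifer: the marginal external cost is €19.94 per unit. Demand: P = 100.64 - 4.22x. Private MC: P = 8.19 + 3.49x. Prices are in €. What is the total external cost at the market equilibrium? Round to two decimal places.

Market equilibrium (private): 8.19 + 3.49x = 100.64 - 4.22x → x_m = 11.9909.
Total external cost = MEC × x_m = 19.94 × 11.9909 = 239.0985.

€239.10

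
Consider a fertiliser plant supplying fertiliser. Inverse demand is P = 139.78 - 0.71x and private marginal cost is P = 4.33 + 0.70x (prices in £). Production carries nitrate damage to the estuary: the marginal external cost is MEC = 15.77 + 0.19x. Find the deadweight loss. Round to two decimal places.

Market equilibrium (private): 4.33 + 0.70x = 139.78 - 0.71x → x_m = 96.0638.
Social marginal cost = private MC + MEC = 20.10 + 0.89x.
Set SMC = demand: 20.10 + 0.89x = 139.78 - 0.71x → x* = 74.8000.
The welfare-loss triangle has base |x_m − x*| and height MEC(x_m) (the vertical gap between SMC and demand is zero at x* and MEC at x_m).
DWL = ½ × 21.2638 × 34.0221 = 361.7196.

DWL = £361.72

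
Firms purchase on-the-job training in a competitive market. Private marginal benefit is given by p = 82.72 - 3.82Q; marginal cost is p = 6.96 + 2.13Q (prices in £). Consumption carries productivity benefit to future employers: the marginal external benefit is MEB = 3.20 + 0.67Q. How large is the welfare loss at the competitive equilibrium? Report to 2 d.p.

DWL = £13.03

Market equilibrium (private): 6.96 + 2.13Q = 82.72 - 3.82Q → Q_m = 12.7328.
Social marginal benefit = demand + MEB = 85.92 - 3.15Q.
Set SMB = MC: 85.92 - 3.15Q = 6.96 + 2.13Q → Q* = 14.9545.
Between Q* and Q_m the wedge SMB − MC runs linearly from 0 to MEB(Q_m), so the loss is a triangle.
DWL = ½ × 2.2217 × 11.7310 = 13.0314.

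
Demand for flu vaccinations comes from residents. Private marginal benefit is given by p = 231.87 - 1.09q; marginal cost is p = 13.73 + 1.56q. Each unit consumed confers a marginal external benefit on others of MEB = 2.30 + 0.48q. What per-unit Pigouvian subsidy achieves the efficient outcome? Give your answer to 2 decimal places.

Social marginal benefit = demand + MEB = 234.17 - 0.61q.
Set SMB = MC: 234.17 - 0.61q = 13.73 + 1.56q → q* = 101.5853.
The Pigouvian subsidy equals MEB at q*: 2.30 + 0.48×101.5853 = 51.0609.

subsidy = 51.06 per unit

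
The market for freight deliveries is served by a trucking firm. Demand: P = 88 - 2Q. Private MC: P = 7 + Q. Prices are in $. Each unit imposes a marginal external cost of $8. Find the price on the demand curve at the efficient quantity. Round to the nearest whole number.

P = $39

Social marginal cost = private MC + MEC = 15 + Q.
Set SMC = demand: 15 + Q = 88 - 2Q → Q* = 24.3333.
Consumer price on the demand curve at Q*: 88 − 2×24.3333 = 39.3334.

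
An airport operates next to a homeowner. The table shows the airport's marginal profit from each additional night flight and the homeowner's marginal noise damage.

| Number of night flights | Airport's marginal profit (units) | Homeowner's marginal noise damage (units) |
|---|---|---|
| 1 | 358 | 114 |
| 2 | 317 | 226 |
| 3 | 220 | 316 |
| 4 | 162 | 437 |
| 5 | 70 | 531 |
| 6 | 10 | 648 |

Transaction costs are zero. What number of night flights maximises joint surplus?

2

Bargaining reaches the level where marginal profit last exceeds marginal noise damage.
That holds through level 2 (317 ≥ 226) but not at 3 (220 < 316).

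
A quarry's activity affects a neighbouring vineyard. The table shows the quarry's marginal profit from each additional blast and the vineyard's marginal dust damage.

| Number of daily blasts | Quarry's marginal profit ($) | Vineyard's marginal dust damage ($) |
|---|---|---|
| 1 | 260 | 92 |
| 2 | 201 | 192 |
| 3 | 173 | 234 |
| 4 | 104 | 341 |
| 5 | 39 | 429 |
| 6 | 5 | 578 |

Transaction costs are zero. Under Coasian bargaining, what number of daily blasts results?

2

Bargaining reaches the level where marginal profit last exceeds marginal dust damage.
That holds through level 2 (201 ≥ 192) but not at 3 (173 < 234).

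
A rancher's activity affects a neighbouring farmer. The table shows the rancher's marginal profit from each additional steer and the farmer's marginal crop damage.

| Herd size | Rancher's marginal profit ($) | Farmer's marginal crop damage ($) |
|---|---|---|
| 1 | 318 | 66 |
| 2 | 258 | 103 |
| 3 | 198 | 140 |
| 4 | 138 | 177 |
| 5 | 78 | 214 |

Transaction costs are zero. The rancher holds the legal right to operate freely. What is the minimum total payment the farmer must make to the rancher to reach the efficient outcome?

Left alone the rancher would choose level 5 (marginal profit stays positive).
Efficient level: k* = 3 (marginal profit ≥ marginal crop damage through 3).
The farmer must at least cover the rancher's forgone profit from cutting 5→3: 138 + 78 = 216.

$216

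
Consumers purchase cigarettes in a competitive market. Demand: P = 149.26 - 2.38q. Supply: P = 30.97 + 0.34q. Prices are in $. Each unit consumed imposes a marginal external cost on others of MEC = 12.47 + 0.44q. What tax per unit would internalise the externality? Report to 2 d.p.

tax = $27.20 per unit

Social marginal benefit = demand − MEC = 136.79 - 2.82q.
Set SMB = MC: 136.79 - 2.82q = 30.97 + 0.34q → q* = 33.4873.
The Pigouvian tax equals MEC at q*: 12.47 + 0.44×33.4873 = 27.2044.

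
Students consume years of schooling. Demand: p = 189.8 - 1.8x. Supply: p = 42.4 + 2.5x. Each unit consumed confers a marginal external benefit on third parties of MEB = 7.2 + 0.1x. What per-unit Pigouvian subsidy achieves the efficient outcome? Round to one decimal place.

Social marginal benefit = demand + MEB = 197.0 - 1.7x.
Set SMB = MC: 197.0 - 1.7x = 42.4 + 2.5x → x* = 36.8095.
The Pigouvian subsidy equals MEB at x*: 7.2 + 0.1×36.8095 = 10.8810.

subsidy = 10.9 per unit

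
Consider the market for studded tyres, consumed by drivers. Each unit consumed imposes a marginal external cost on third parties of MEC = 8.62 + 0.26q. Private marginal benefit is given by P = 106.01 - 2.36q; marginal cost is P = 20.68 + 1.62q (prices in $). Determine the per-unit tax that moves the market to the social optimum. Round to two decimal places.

Social marginal benefit = demand − MEC = 97.39 - 2.62q.
Set SMB = MC: 97.39 - 2.62q = 20.68 + 1.62q → q* = 18.0920.
The Pigouvian tax equals MEC at q*: 8.62 + 0.26×18.0920 = 13.3239.

tax = $13.32 per unit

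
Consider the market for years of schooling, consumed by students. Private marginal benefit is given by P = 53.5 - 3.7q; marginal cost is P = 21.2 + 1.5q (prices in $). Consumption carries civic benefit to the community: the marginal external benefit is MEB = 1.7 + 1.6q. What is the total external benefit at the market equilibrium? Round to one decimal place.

Market equilibrium (private): 21.2 + 1.5q = 53.5 - 3.7q → q_m = 6.2115.
Total external benefit = ∫₀^{q_m} (1.7 + 1.6q) dq = 1.7×6.2115 + ½×1.6×6.2115² = 41.4257.

$41.4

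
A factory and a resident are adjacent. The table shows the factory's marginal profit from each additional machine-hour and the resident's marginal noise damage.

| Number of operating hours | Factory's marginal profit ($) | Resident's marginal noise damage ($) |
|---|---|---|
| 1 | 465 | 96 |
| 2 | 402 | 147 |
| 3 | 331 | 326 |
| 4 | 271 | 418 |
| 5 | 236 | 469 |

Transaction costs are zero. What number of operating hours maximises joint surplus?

3

Bargaining reaches the level where marginal profit last exceeds marginal noise damage.
That holds through level 3 (331 ≥ 326) but not at 4 (271 < 418).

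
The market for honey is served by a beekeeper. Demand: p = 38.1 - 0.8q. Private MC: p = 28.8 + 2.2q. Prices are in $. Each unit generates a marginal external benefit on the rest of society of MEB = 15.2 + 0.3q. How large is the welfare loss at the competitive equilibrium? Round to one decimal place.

Market equilibrium (private): 28.8 + 2.2q = 38.1 - 0.8q → q_m = 3.1000.
Social marginal cost = private MC − MEB = 13.6 + 1.9q.
Set SMC = demand: 13.6 + 1.9q = 38.1 - 0.8q → q* = 9.0741.
The loss is the area between SMC and demand from q* to q_m; with linear curves that's a triangle of height MEB(q_m).
DWL = ½ × 5.9741 × 16.1300 = 48.1811.

DWL = $48.2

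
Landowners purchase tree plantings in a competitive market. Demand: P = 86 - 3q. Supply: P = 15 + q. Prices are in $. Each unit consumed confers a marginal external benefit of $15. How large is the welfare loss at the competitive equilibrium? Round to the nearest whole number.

Market equilibrium (private): 15 + q = 86 - 3q → q_m = 17.7500.
Social marginal benefit = demand + MEB = 101 - 3q.
Set SMB = MC: 101 - 3q = 15 + q → q* = 21.5000.
Height of the DWL triangle at q_m is SMB(q_m) − MC(q_m) = MEB(q_m) = 15.0000.
DWL = ½ × 3.7500 × 15.0000 = 28.1250.

DWL = $28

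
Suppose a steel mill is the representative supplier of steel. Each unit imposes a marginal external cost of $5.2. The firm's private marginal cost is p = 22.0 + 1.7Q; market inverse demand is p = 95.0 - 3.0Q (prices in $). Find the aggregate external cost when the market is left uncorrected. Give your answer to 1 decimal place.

Market equilibrium (private): 22.0 + 1.7Q = 95.0 - 3.0Q → Q_m = 15.5319.
Total external cost = MEC × Q_m = 5.2 × 15.5319 = 80.7659.

$80.8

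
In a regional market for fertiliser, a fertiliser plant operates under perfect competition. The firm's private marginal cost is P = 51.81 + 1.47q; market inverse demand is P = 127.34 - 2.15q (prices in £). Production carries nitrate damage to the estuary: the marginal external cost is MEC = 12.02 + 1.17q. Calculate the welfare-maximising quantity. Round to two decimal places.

Social marginal cost = private MC + MEC = 63.83 + 2.64q.
Set SMC = demand: 63.83 + 2.64q = 127.34 - 2.15q → q* = 13.2589.

q* = 13.26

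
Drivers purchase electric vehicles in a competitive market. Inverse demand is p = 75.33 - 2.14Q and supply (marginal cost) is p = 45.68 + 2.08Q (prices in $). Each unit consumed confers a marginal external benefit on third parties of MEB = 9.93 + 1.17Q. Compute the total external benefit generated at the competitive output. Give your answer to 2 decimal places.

$98.65

Market equilibrium (private): 45.68 + 2.08Q = 75.33 - 2.14Q → Q_m = 7.0261.
Total external benefit = ∫₀^{Q_m} (9.93 + 1.17Q) dQ = 9.93×7.0261 + ½×1.17×7.0261² = 98.6483.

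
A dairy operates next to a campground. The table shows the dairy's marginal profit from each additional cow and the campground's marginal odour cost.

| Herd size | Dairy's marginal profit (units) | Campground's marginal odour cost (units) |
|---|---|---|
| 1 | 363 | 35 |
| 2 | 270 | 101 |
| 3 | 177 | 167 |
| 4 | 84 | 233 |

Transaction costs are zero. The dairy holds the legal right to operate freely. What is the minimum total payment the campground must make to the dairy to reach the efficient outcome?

84

Left alone the dairy would choose level 4 (marginal profit stays positive).
Efficient level: k* = 3 (marginal profit ≥ marginal odour cost through 3).
The campground must at least cover the dairy's forgone profit from cutting 4→3: 84 = 84.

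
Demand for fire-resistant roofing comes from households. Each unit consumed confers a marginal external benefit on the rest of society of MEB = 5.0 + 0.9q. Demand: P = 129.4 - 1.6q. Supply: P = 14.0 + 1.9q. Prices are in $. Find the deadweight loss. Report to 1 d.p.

Market equilibrium (private): 14.0 + 1.9q = 129.4 - 1.6q → q_m = 32.9714.
Social marginal benefit = demand + MEB = 134.4 - 0.7q.
Set SMB = MC: 134.4 - 0.7q = 14.0 + 1.9q → q* = 46.3077.
Height of the DWL triangle at q_m is SMB(q_m) − MC(q_m) = MEB(q_m) = 34.6743.
DWL = ½ × 13.3363 × 34.6743 = 231.2134.

DWL = $231.2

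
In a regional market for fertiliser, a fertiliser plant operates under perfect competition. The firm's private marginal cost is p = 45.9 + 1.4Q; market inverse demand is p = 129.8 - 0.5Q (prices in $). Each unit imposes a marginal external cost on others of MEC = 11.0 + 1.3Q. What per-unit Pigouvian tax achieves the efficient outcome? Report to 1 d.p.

Social marginal cost = private MC + MEC = 56.9 + 2.7Q.
Set SMC = demand: 56.9 + 2.7Q = 129.8 - 0.5Q → Q* = 22.7813.
The Pigouvian tax equals MEC at Q*: 11.0 + 1.3×22.7813 = 40.6157.

tax = $40.6 per unit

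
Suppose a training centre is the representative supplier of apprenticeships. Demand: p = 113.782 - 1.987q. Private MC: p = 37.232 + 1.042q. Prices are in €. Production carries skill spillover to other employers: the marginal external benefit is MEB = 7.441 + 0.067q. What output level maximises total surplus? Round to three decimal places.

Social marginal cost = private MC − MEB = 29.791 + 0.975q.
Set SMC = demand: 29.791 + 0.975q = 113.782 - 1.987q → q* = 28.3562.

q* = 28.356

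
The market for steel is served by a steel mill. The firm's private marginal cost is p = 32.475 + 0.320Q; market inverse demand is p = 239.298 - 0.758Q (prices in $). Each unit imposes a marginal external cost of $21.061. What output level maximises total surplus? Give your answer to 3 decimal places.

Social marginal cost = private MC + MEC = 53.536 + 0.320Q.
Set SMC = demand: 53.536 + 0.320Q = 239.298 - 0.758Q → Q* = 172.3210.

Q* = 172.321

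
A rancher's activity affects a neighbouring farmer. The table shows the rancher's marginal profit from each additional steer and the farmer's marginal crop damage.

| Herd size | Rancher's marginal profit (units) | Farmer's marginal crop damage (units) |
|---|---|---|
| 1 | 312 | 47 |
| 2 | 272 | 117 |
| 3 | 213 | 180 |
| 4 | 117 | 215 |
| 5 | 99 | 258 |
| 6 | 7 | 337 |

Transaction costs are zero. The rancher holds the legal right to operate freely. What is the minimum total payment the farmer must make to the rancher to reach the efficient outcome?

Left alone the rancher would choose level 6 (marginal profit stays positive).
Efficient level: k* = 3 (marginal profit ≥ marginal crop damage through 3).
The farmer must at least cover the rancher's forgone profit from cutting 6→3: 117 + 99 + 7 = 223.

223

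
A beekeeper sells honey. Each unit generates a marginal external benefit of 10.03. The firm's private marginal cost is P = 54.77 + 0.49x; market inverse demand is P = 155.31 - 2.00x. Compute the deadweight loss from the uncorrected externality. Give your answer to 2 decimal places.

DWL = 20.20

Market equilibrium (private): 54.77 + 0.49x = 155.31 - 2.00x → x_m = 40.3775.
Social marginal cost = private MC − MEB = 44.74 + 0.49x.
Set SMC = demand: 44.74 + 0.49x = 155.31 - 2.00x → x* = 44.4056.
The welfare-loss triangle has base |x_m − x*| and height MEB(x_m) (the vertical gap between SMC and demand is zero at x* and MEB at x_m).
DWL = ½ × 4.0281 × 10.0300 = 20.2009.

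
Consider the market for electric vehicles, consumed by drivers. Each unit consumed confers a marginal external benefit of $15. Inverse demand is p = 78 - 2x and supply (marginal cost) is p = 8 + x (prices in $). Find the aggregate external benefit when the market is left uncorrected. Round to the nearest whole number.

Market equilibrium (private): 8 + x = 78 - 2x → x_m = 23.3333.
Total external benefit = MEB × x_m = 15 × 23.3333 = 349.9995.

$350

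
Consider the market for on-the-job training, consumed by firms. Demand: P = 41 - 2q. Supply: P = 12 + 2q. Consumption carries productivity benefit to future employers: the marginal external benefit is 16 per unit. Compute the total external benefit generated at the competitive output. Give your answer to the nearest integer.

116

Market equilibrium (private): 12 + 2q = 41 - 2q → q_m = 7.2500.
Total external benefit = MEB × q_m = 16 × 7.2500 = 116.0000.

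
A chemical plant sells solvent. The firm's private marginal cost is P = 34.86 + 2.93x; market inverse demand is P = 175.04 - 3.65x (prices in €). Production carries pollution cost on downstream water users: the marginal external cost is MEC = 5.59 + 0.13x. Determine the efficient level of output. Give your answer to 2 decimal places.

Social marginal cost = private MC + MEC = 40.45 + 3.06x.
Set SMC = demand: 40.45 + 3.06x = 175.04 - 3.65x → x* = 20.0581.

x* = 20.06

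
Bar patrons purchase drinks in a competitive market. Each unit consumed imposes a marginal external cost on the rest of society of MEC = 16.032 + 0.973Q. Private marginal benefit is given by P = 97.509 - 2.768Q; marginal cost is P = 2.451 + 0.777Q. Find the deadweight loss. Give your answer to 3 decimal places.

DWL = 196.361

Market equilibrium (private): 2.451 + 0.777Q = 97.509 - 2.768Q → Q_m = 26.8147.
Social marginal benefit = demand − MEC = 81.477 - 3.741Q.
Set SMB = MC: 81.477 - 3.741Q = 2.451 + 0.777Q → Q* = 17.4914.
The loss is the area between SMB and MC from Q* to Q_m; with linear curves that's a triangle of height MEC(Q_m).
DWL = ½ × 9.3233 × 42.1227 = 196.3613.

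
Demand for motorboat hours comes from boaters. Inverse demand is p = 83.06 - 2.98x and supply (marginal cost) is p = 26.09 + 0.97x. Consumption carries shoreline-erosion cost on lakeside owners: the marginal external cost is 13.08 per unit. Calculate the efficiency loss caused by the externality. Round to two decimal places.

Market equilibrium (private): 26.09 + 0.97x = 83.06 - 2.98x → x_m = 14.4228.
Social marginal benefit = demand − MEC = 69.98 - 2.98x.
Set SMB = MC: 69.98 - 2.98x = 26.09 + 0.97x → x* = 11.1114.
Height of the DWL triangle at x_m is MC(x_m) − SMB(x_m) = MEC(x_m) = 13.0800.
DWL = ½ × 3.3114 × 13.0800 = 21.6566.

DWL = 21.66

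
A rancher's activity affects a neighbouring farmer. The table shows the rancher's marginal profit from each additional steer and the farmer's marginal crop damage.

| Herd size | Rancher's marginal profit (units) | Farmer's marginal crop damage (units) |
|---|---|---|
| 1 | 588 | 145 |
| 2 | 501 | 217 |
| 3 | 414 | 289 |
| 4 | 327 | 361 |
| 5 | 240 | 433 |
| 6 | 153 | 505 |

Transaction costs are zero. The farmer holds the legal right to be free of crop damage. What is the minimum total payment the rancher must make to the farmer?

Efficient level: marginal profit ≥ marginal crop damage through level 3, so k* = 3.
With the farmer holding the right, the rancher must at least compensate total damage at k*: 145 + 217 + 289 = 651.

651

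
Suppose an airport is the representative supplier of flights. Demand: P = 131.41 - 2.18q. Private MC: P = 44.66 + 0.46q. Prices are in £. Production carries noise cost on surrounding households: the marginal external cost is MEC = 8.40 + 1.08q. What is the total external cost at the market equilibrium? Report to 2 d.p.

Market equilibrium (private): 44.66 + 0.46q = 131.41 - 2.18q → q_m = 32.8598.
Total external cost = ∫₀^{q_m} (8.40 + 1.08q) dq = 8.40×32.8598 + ½×1.08×32.8598² = 859.0962.

£859.10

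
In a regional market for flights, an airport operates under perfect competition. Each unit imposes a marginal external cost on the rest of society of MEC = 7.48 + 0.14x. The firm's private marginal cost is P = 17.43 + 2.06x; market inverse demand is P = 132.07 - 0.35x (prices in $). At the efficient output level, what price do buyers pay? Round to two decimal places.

Social marginal cost = private MC + MEC = 24.91 + 2.20x.
Set SMC = demand: 24.91 + 2.20x = 132.07 - 0.35x → x* = 42.0235.
Consumer price on the demand curve at x*: 132.07 − 0.35×42.0235 = 117.3618.

P = $117.36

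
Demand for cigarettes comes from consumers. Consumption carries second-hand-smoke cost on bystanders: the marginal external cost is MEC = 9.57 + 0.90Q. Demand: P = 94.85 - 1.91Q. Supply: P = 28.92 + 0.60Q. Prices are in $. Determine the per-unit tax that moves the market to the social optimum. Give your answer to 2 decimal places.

tax = $24.45 per unit

Social marginal benefit = demand − MEC = 85.28 - 2.81Q.
Set SMB = MC: 85.28 - 2.81Q = 28.92 + 0.60Q → Q* = 16.5279.
The Pigouvian tax equals MEC at Q*: 9.57 + 0.90×16.5279 = 24.4451.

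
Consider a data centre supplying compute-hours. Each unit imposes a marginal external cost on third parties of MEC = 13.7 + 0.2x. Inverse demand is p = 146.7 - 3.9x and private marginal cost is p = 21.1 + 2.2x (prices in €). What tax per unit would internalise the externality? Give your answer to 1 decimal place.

Social marginal cost = private MC + MEC = 34.8 + 2.4x.
Set SMC = demand: 34.8 + 2.4x = 146.7 - 3.9x → x* = 17.7619.
The Pigouvian tax equals MEC at x*: 13.7 + 0.2×17.7619 = 17.2524.

tax = €17.3 per unit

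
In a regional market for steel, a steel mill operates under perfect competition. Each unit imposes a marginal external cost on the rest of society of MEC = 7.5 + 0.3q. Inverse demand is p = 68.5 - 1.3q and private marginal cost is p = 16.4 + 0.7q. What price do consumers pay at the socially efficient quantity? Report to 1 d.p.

P = 43.3

Social marginal cost = private MC + MEC = 23.9 + q.
Set SMC = demand: 23.9 + q = 68.5 - 1.3q → q* = 19.3913.
Consumer price on the demand curve at q*: 68.5 − 1.3×19.3913 = 43.2913.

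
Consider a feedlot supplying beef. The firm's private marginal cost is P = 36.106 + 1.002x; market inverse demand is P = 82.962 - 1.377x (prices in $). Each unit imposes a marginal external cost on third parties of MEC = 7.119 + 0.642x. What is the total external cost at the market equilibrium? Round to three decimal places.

$264.736

Market equilibrium (private): 36.106 + 1.002x = 82.962 - 1.377x → x_m = 19.6957.
Total external cost = ∫₀^{x_m} (7.119 + 0.642x) dx = 7.119×19.6957 + ½×0.642×19.6957² = 264.7362.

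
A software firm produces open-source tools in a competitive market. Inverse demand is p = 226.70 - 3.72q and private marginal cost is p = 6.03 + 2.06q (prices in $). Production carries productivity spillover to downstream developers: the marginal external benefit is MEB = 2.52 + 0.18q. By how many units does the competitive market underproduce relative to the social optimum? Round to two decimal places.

Market equilibrium (private): 6.03 + 2.06q = 226.70 - 3.72q → q_m = 38.1782.
Social marginal cost = private MC − MEB = 3.51 + 1.88q.
Set SMC = demand: 3.51 + 1.88q = 226.70 - 3.72q → q* = 39.8554.
Gap = |38.1782 − 39.8554| = 1.6772.

1.68 units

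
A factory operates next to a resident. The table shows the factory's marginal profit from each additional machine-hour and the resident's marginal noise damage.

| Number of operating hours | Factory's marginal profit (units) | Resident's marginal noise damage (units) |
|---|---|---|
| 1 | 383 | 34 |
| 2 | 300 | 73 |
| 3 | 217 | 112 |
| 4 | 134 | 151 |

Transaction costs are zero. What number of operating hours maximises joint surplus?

Bargaining reaches the level where marginal profit last exceeds marginal noise damage.
That holds through level 3 (217 ≥ 112) but not at 4 (134 < 151).

3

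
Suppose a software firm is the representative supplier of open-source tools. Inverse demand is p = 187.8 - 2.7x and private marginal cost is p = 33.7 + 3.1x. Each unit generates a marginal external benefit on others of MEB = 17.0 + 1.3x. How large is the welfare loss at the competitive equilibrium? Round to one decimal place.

Market equilibrium (private): 33.7 + 3.1x = 187.8 - 2.7x → x_m = 26.5690.
Social marginal cost = private MC − MEB = 16.7 + 1.8x.
Set SMC = demand: 16.7 + 1.8x = 187.8 - 2.7x → x* = 38.0222.
The welfare-loss triangle has base |x_m − x*| and height MEB(x_m) (the vertical gap between SMC and demand is zero at x* and MEB at x_m).
DWL = ½ × 11.4532 × 51.5397 = 295.1472.

DWL = 295.1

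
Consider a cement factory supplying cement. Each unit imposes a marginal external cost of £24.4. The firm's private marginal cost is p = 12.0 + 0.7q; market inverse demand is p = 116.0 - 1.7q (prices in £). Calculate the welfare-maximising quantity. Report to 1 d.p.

Social marginal cost = private MC + MEC = 36.4 + 0.7q.
Set SMC = demand: 36.4 + 0.7q = 116.0 - 1.7q → q* = 33.1667.

q* = 33.2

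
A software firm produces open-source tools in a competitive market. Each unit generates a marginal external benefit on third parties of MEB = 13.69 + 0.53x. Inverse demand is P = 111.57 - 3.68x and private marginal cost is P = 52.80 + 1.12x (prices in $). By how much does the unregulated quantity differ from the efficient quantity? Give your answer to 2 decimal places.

4.73 units

Market equilibrium (private): 52.80 + 1.12x = 111.57 - 3.68x → x_m = 12.2438.
Social marginal cost = private MC − MEB = 39.11 + 0.59x.
Set SMC = demand: 39.11 + 0.59x = 111.57 - 3.68x → x* = 16.9696.
Gap = |12.2438 − 16.9696| = 4.7258.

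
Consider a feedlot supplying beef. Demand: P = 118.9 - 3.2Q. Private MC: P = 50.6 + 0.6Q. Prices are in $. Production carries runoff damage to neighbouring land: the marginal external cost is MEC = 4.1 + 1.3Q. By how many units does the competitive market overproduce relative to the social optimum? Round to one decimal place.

5.4 units

Market equilibrium (private): 50.6 + 0.6Q = 118.9 - 3.2Q → Q_m = 17.9737.
Social marginal cost = private MC + MEC = 54.7 + 1.9Q.
Set SMC = demand: 54.7 + 1.9Q = 118.9 - 3.2Q → Q* = 12.5882.
Gap = |17.9737 − 12.5882| = 5.3855.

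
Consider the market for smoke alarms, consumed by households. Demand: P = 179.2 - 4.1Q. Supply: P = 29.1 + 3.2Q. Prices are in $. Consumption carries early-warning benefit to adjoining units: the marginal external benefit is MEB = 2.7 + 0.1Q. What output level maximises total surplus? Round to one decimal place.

Social marginal benefit = demand + MEB = 181.9 - 4.0Q.
Set SMB = MC: 181.9 - 4.0Q = 29.1 + 3.2Q → Q* = 21.2222.

Q* = 21.2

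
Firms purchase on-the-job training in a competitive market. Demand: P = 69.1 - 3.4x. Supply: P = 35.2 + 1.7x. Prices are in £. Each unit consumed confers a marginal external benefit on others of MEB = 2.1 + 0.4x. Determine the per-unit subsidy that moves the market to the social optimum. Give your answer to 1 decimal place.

Social marginal benefit = demand + MEB = 71.2 - 3.0x.
Set SMB = MC: 71.2 - 3.0x = 35.2 + 1.7x → x* = 7.6596.
The Pigouvian subsidy equals MEB at x*: 2.1 + 0.4×7.6596 = 5.1638.

subsidy = £5.2 per unit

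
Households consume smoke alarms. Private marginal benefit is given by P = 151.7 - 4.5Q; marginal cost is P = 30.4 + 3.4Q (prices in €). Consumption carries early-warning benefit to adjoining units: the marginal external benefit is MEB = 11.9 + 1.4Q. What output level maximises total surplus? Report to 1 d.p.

Social marginal benefit = demand + MEB = 163.6 - 3.1Q.
Set SMB = MC: 163.6 - 3.1Q = 30.4 + 3.4Q → Q* = 20.4923.

Q* = 20.5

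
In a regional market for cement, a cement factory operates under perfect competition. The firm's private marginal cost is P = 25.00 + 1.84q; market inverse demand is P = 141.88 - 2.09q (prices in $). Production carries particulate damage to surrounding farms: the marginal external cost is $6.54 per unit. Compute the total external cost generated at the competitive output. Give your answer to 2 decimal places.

Market equilibrium (private): 25.00 + 1.84q = 141.88 - 2.09q → q_m = 29.7405.
Total external cost = MEC × q_m = 6.54 × 29.7405 = 194.5029.

$194.50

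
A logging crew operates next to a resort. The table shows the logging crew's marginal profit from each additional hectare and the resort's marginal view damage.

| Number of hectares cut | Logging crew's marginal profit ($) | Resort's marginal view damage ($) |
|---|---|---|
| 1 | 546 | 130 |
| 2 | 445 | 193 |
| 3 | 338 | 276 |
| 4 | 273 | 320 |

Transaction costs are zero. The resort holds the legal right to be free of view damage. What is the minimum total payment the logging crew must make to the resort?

$599

Efficient level: marginal profit ≥ marginal view damage through level 3, so k* = 3.
With the resort holding the right, the logging crew must at least compensate total damage at k*: 130 + 193 + 276 = 599.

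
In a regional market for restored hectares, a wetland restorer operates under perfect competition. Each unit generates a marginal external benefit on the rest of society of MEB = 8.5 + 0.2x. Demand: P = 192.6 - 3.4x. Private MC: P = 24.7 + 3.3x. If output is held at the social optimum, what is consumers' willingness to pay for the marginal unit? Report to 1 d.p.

P = 100.3

Social marginal cost = private MC − MEB = 16.2 + 3.1x.
Set SMC = demand: 16.2 + 3.1x = 192.6 - 3.4x → x* = 27.1385.
Consumer price on the demand curve at x*: 192.6 − 3.4×27.1385 = 100.3291.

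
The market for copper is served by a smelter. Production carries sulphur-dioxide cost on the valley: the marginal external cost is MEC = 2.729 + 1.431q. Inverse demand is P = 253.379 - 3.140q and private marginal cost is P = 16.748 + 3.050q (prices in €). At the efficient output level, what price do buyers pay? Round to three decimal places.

P = €157.007

Social marginal cost = private MC + MEC = 19.477 + 4.481q.
Set SMC = demand: 19.477 + 4.481q = 253.379 - 3.140q → q* = 30.6918.
Consumer price on the demand curve at q*: 253.379 − 3.140×30.6918 = 157.0067.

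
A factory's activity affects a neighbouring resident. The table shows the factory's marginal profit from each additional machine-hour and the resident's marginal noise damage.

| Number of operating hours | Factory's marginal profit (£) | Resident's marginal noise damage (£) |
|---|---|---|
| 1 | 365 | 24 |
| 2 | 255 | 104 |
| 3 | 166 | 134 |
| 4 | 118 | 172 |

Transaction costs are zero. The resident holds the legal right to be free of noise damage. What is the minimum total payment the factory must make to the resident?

£262

Efficient level: marginal profit ≥ marginal noise damage through level 3, so k* = 3.
With the resident holding the right, the factory must at least compensate total damage at k*: 24 + 104 + 134 = 262.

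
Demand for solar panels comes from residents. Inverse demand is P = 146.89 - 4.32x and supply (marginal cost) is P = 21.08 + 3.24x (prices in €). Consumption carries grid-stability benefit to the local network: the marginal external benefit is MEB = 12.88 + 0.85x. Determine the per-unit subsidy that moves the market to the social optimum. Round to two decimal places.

Social marginal benefit = demand + MEB = 159.77 - 3.47x.
Set SMB = MC: 159.77 - 3.47x = 21.08 + 3.24x → x* = 20.6692.
The Pigouvian subsidy equals MEB at x*: 12.88 + 0.85×20.6692 = 30.4488.

subsidy = €30.45 per unit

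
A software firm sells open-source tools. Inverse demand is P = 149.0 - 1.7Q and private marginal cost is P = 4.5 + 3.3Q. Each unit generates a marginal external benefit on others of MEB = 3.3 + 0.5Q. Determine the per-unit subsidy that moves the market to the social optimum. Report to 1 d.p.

subsidy = 19.7 per unit

Social marginal cost = private MC − MEB = 1.2 + 2.8Q.
Set SMC = demand: 1.2 + 2.8Q = 149.0 - 1.7Q → Q* = 32.8444.
The Pigouvian subsidy equals MEB at Q*: 3.3 + 0.5×32.8444 = 19.7222.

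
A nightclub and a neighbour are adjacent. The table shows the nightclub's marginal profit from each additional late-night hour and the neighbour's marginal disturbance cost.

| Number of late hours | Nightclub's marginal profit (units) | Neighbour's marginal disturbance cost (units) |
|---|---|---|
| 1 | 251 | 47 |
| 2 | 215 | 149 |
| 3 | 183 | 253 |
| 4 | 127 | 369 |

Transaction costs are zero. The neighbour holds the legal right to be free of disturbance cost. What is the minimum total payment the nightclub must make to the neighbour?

196

Efficient level: marginal profit ≥ marginal disturbance cost through level 2, so k* = 2.
With the neighbour holding the right, the nightclub must at least compensate total damage at k*: 47 + 149 = 196.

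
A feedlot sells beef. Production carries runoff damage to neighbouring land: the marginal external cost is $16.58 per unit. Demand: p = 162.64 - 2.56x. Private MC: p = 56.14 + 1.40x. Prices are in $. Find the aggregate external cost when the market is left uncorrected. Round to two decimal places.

Market equilibrium (private): 56.14 + 1.40x = 162.64 - 2.56x → x_m = 26.8939.
Total external cost = MEC × x_m = 16.58 × 26.8939 = 445.9009.

$445.90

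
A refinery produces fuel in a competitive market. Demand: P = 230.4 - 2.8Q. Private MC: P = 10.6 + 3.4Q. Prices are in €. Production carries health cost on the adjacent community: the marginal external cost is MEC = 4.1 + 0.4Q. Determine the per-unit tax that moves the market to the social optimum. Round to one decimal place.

tax = €17.2 per unit

Social marginal cost = private MC + MEC = 14.7 + 3.8Q.
Set SMC = demand: 14.7 + 3.8Q = 230.4 - 2.8Q → Q* = 32.6818.
The Pigouvian tax equals MEC at Q*: 4.1 + 0.4×32.6818 = 17.1727.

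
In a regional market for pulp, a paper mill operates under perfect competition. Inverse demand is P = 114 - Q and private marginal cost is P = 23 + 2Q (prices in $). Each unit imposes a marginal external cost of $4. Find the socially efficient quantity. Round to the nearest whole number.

Social marginal cost = private MC + MEC = 27 + 2Q.
Set SMC = demand: 27 + 2Q = 114 - Q → Q* = 29.0000.

Q* = 29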